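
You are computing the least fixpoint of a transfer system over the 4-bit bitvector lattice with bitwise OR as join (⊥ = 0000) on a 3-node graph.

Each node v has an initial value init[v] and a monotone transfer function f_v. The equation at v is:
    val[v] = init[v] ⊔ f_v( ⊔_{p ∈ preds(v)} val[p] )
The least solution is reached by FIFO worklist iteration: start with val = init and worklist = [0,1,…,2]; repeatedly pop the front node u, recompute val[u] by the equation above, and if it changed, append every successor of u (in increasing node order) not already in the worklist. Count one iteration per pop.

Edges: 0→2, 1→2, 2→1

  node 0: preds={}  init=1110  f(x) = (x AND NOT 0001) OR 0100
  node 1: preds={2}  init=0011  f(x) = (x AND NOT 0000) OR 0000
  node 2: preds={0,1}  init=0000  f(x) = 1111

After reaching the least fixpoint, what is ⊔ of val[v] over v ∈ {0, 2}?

1111

Trace (5 dequeues):
  [1] u=0 | in 0000 | out 1110 | ==
  [2] u=1 | in 0000 | out 0011 | ==
  [3] u=2 | in 1111 | out 1111 | prev 0000 | push {1}
  [4] u=1 | in 1111 | out 1111 | prev 0011 | push {2}
  [5] u=2 | in 1111 | out 1111 | ==

Converged values:
  [0] 1110
  [1] 1111
  [2] 1111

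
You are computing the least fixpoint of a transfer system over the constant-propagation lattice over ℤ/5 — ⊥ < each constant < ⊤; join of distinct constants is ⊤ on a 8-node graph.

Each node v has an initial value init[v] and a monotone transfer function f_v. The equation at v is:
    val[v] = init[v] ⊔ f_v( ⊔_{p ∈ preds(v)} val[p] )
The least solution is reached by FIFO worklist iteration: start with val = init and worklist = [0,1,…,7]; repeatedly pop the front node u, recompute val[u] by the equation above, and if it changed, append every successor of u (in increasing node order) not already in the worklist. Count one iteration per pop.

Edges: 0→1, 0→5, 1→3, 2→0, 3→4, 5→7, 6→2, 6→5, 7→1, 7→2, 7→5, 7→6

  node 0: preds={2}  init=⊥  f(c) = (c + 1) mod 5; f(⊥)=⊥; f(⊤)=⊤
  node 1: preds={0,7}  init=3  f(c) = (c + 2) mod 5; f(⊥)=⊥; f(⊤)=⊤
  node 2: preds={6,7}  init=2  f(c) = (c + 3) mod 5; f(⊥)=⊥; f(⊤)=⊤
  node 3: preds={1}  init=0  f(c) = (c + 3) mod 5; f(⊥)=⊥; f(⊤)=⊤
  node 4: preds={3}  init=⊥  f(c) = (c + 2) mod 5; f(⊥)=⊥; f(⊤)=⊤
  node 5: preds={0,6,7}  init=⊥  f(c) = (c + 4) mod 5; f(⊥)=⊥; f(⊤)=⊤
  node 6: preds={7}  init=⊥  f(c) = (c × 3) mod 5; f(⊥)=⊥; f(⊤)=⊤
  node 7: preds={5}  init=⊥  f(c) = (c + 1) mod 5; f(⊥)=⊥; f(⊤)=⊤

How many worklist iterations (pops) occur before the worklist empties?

Iteration log — 23 steps:
  step 1. node 0  ⊔preds=2  new=3  old=⊥  +wl: 
  step 2. node 1  ⊔preds=3  new=⊤  old=3  +wl: 
  step 3. node 2  ⊔preds=⊥  new=2  stable
  step 4. node 3  ⊔preds=⊤  new=⊤  old=0  +wl: 
  step 5. node 4  ⊔preds=⊤  new=⊤  old=⊥  +wl: 
  step 6. node 5  ⊔preds=3  new=2  old=⊥  +wl: 
  step 7. node 6  ⊔preds=⊥  new=⊥  stable
  step 8. node 7  ⊔preds=2  new=3  old=⊥  +wl: 1,2,5,6
  step 9. node 1  ⊔preds=3  new=⊤  stable
  step 10. node 2  ⊔preds=3  new=⊤  old=2  +wl: 0
  step 11. node 5  ⊔preds=3  new=2  stable
  step 12. node 6  ⊔preds=3  new=4  old=⊥  +wl: 2,5
  step 13. node 0  ⊔preds=⊤  new=⊤  old=3  +wl: 1
  step 14. node 2  ⊔preds=⊤  new=⊤  stable
  step 15. node 5  ⊔preds=⊤  new=⊤  old=2  +wl: 7
  step 16. node 1  ⊔preds=⊤  new=⊤  stable
  step 17. node 7  ⊔preds=⊤  new=⊤  old=3  +wl: 1,2,5,6
  step 18. node 1  ⊔preds=⊤  new=⊤  stable
  step 19. node 2  ⊔preds=⊤  new=⊤  stable
  step 20. node 5  ⊔preds=⊤  new=⊤  stable
  step 21. node 6  ⊔preds=⊤  new=⊤  old=4  +wl: 2,5
  step 22. node 2  ⊔preds=⊤  new=⊤  stable
  step 23. node 5  ⊔preds=⊤  new=⊤  stable

Least fixpoint reached:
  node 0: ⊤
  node 1: ⊤
  node 2: ⊤
  node 3: ⊤
  node 4: ⊤
  node 5: ⊤
  node 6: ⊤
  node 7: ⊤

23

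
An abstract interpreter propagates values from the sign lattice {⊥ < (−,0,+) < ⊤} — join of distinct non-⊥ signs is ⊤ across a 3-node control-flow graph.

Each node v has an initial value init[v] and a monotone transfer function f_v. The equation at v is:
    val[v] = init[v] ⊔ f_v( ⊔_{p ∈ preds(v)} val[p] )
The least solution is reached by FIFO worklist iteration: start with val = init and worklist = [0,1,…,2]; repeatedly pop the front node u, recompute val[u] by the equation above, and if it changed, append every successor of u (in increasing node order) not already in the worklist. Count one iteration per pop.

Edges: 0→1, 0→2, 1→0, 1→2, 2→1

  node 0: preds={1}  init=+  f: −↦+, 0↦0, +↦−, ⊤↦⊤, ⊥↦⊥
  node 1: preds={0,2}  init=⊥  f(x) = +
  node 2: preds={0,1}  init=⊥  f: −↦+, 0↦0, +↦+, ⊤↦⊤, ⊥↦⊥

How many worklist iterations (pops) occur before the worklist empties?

7

Iteration log — 7 steps:
  step 1. node 0  ⊔preds=⊥  new=+  stable
  step 2. node 1  ⊔preds=+  new=+  old=⊥  +wl: 0
  step 3. node 2  ⊔preds=+  new=+  old=⊥  +wl: 1
  step 4. node 0  ⊔preds=+  new=⊤  old=+  +wl: 2
  step 5. node 1  ⊔preds=⊤  new=+  stable
  step 6. node 2  ⊔preds=⊤  new=⊤  old=+  +wl: 1
  step 7. node 1  ⊔preds=⊤  new=+  stable

Least fixpoint reached:
  node 0: ⊤
  node 1: +
  node 2: ⊤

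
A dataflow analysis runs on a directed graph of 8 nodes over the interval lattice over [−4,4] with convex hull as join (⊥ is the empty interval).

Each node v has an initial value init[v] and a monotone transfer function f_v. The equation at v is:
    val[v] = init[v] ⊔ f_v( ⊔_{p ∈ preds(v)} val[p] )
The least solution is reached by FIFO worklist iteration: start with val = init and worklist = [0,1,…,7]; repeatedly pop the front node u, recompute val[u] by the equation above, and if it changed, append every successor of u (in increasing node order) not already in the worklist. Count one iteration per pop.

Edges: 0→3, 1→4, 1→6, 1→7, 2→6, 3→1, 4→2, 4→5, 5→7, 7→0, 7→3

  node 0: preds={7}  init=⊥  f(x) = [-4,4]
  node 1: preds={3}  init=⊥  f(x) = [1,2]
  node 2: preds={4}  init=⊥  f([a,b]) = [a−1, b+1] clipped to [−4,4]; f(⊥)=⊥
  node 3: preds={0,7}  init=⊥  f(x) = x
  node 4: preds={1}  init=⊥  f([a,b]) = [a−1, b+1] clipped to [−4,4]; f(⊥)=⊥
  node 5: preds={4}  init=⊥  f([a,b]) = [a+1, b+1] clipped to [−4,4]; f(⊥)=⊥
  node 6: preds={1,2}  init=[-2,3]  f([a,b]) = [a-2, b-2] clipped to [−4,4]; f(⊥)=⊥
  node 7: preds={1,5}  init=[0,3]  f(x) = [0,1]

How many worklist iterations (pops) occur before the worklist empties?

11

Iteration log — 11 steps:
  step 1. node 0  ⊔preds=[0,3]  new=[-4,4]  old=⊥  +wl: 
  step 2. node 1  ⊔preds=⊥  new=[1,2]  old=⊥  +wl: 
  step 3. node 2  ⊔preds=⊥  new=⊥  stable
  step 4. node 3  ⊔preds=[-4,4]  new=[-4,4]  old=⊥  +wl: 1
  step 5. node 4  ⊔preds=[1,2]  new=[0,3]  old=⊥  +wl: 2
  step 6. node 5  ⊔preds=[0,3]  new=[1,4]  old=⊥  +wl: 
  step 7. node 6  ⊔preds=[1,2]  new=[-2,3]  stable
  step 8. node 7  ⊔preds=[1,4]  new=[0,3]  stable
  step 9. node 1  ⊔preds=[-4,4]  new=[1,2]  stable
  step 10. node 2  ⊔preds=[0,3]  new=[-1,4]  old=⊥  +wl: 6
  step 11. node 6  ⊔preds=[-1,4]  new=[-3,3]  old=[-2,3]  +wl: 

Least fixpoint reached:
  node 0: [-4,4]
  node 1: [1,2]
  node 2: [-1,4]
  node 3: [-4,4]
  node 4: [0,3]
  node 5: [1,4]
  node 6: [-3,3]
  node 7: [0,3]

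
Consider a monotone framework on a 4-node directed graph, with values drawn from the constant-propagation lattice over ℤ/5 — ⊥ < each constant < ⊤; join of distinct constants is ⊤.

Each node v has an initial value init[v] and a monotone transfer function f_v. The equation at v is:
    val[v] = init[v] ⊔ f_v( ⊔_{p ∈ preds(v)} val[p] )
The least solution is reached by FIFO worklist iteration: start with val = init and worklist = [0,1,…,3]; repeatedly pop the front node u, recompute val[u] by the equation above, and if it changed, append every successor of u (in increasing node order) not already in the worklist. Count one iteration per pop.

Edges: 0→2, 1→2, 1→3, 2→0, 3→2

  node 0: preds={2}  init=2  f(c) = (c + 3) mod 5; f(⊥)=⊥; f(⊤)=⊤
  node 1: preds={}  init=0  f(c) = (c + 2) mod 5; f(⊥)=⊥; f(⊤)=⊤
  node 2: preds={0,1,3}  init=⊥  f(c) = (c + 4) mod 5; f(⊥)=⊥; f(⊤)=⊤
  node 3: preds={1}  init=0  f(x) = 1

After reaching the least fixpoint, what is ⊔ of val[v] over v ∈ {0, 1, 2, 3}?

⊤

Worklist (6 pops):
  #1 pop 0: in=⊥ → 2 (no change)
  #2 pop 1: in=⊥ → 0 (no change)
  #3 pop 2: in=⊤ → ⊤ (was ⊥); enqueue [0]
  #4 pop 3: in=0 → ⊤ (was 0); enqueue [2]
  #5 pop 0: in=⊤ → ⊤ (was 2); enqueue []
  #6 pop 2: in=⊤ → ⊤ (no change)

Fixpoint:
  val[0] = ⊤
  val[1] = 0
  val[2] = ⊤
  val[3] = ⊤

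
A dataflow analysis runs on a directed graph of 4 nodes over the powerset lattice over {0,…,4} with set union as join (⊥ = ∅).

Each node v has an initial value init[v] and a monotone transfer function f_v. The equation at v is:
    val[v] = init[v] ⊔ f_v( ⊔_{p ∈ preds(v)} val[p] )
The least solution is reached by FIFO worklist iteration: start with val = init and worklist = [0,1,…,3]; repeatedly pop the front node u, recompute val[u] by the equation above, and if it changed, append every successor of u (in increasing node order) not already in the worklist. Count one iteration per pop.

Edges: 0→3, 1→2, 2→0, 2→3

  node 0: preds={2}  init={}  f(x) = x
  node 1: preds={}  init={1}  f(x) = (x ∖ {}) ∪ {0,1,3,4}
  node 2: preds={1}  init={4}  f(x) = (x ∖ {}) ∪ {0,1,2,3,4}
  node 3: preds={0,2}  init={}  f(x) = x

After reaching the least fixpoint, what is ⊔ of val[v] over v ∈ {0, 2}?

{0,1,2,3,4}

Trace (6 dequeues):
  [1] u=0 | in {4} | out {4} | prev {} | push {}
  [2] u=1 | in {} | out {0,1,3,4} | prev {1} | push {}
  [3] u=2 | in {0,1,3,4} | out {0,1,2,3,4} | prev {4} | push {0}
  [4] u=3 | in {0,1,2,3,4} | out {0,1,2,3,4} | prev {} | push {}
  [5] u=0 | in {0,1,2,3,4} | out {0,1,2,3,4} | prev {4} | push {3}
  [6] u=3 | in {0,1,2,3,4} | out {0,1,2,3,4} | ==

Converged values:
  [0] {0,1,2,3,4}
  [1] {0,1,3,4}
  [2] {0,1,2,3,4}
  [3] {0,1,2,3,4}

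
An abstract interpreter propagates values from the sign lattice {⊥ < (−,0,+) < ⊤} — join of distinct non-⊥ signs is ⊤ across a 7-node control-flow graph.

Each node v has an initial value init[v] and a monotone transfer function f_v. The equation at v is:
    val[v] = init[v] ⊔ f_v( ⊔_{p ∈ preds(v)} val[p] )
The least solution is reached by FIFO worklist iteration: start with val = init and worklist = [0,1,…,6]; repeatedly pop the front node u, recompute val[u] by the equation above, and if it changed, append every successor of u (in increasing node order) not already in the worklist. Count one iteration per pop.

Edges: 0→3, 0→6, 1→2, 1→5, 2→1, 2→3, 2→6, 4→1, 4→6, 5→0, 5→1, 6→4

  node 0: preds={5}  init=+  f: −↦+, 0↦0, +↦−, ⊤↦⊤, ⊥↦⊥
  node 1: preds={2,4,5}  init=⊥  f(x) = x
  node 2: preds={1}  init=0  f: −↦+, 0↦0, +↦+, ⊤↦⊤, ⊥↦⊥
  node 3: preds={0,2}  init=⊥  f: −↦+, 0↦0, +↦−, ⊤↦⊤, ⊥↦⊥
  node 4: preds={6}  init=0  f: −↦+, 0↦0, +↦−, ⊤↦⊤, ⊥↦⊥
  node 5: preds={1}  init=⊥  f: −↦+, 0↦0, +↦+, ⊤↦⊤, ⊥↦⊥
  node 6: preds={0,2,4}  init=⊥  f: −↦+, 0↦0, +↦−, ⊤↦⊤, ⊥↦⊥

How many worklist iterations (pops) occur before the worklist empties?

Iteration log — 19 steps:
  step 1. node 0  ⊔preds=⊥  new=+  stable
  step 2. node 1  ⊔preds=0  new=0  old=⊥  +wl: 
  step 3. node 2  ⊔preds=0  new=0  stable
  step 4. node 3  ⊔preds=⊤  new=⊤  old=⊥  +wl: 
  step 5. node 4  ⊔preds=⊥  new=0  stable
  step 6. node 5  ⊔preds=0  new=0  old=⊥  +wl: 0,1
  step 7. node 6  ⊔preds=⊤  new=⊤  old=⊥  +wl: 4
  step 8. node 0  ⊔preds=0  new=⊤  old=+  +wl: 3,6
  step 9. node 1  ⊔preds=0  new=0  stable
  step 10. node 4  ⊔preds=⊤  new=⊤  old=0  +wl: 1
  step 11. node 3  ⊔preds=⊤  new=⊤  stable
  step 12. node 6  ⊔preds=⊤  new=⊤  stable
  step 13. node 1  ⊔preds=⊤  new=⊤  old=0  +wl: 2,5
  step 14. node 2  ⊔preds=⊤  new=⊤  old=0  +wl: 1,3,6
  step 15. node 5  ⊔preds=⊤  new=⊤  old=0  +wl: 0
  step 16. node 1  ⊔preds=⊤  new=⊤  stable
  step 17. node 3  ⊔preds=⊤  new=⊤  stable
  step 18. node 6  ⊔preds=⊤  new=⊤  stable
  step 19. node 0  ⊔preds=⊤  new=⊤  stable

Least fixpoint reached:
  node 0: ⊤
  node 1: ⊤
  node 2: ⊤
  node 3: ⊤
  node 4: ⊤
  node 5: ⊤
  node 6: ⊤

19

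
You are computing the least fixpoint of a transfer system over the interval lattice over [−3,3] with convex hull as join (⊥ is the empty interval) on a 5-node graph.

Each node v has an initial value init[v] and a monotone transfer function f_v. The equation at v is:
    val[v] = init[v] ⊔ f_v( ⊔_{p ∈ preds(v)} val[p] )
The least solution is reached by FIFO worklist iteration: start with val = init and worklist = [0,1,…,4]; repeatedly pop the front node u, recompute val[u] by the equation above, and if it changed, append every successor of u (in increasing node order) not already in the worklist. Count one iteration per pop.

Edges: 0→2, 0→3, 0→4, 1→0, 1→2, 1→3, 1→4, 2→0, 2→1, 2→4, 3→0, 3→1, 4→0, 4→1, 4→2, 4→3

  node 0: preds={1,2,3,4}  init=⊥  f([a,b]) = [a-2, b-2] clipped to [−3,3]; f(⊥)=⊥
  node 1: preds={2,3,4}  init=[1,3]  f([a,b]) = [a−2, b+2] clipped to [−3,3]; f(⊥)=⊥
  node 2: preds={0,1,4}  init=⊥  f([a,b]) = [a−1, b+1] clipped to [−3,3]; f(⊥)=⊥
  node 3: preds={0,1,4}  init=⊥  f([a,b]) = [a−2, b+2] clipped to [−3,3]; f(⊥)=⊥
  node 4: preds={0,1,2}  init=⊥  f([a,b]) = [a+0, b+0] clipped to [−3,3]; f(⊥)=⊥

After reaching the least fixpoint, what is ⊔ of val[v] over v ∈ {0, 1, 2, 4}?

[-3,3]

Worklist (14 pops):
  #1 pop 0: in=[1,3] → [-1,1] (was ⊥); enqueue []
  #2 pop 1: in=⊥ → [1,3] (no change)
  #3 pop 2: in=[-1,3] → [-2,3] (was ⊥); enqueue [0,1]
  #4 pop 3: in=[-1,3] → [-3,3] (was ⊥); enqueue []
  #5 pop 4: in=[-2,3] → [-2,3] (was ⊥); enqueue [2,3]
  #6 pop 0: in=[-3,3] → [-3,1] (was [-1,1]); enqueue [4]
  #7 pop 1: in=[-3,3] → [-3,3] (was [1,3]); enqueue [0]
  #8 pop 2: in=[-3,3] → [-3,3] (was [-2,3]); enqueue [1]
  #9 pop 3: in=[-3,3] → [-3,3] (no change)
  #10 pop 4: in=[-3,3] → [-3,3] (was [-2,3]); enqueue [2,3]
  #11 pop 0: in=[-3,3] → [-3,1] (no change)
  #12 pop 1: in=[-3,3] → [-3,3] (no change)
  #13 pop 2: in=[-3,3] → [-3,3] (no change)
  #14 pop 3: in=[-3,3] → [-3,3] (no change)

Fixpoint:
  val[0] = [-3,1]
  val[1] = [-3,3]
  val[2] = [-3,3]
  val[3] = [-3,3]
  val[4] = [-3,3]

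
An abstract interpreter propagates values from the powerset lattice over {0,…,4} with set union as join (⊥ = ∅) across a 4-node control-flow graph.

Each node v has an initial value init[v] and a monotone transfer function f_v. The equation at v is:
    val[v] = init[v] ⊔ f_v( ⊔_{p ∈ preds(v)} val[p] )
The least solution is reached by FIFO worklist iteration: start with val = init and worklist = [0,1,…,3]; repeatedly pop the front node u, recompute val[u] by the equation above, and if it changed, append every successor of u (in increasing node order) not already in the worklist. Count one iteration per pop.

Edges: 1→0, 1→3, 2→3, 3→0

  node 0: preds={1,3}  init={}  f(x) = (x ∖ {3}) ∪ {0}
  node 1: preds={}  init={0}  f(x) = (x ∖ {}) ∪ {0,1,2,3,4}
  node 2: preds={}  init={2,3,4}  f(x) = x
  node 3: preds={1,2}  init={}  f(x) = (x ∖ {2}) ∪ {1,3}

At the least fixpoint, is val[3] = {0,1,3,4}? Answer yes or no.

Iteration log — 5 steps:
  step 1. node 0  ⊔preds={0}  new={0}  old={}  +wl: 
  step 2. node 1  ⊔preds={}  new={0,1,2,3,4}  old={0}  +wl: 0
  step 3. node 2  ⊔preds={}  new={2,3,4}  stable
  step 4. node 3  ⊔preds={0,1,2,3,4}  new={0,1,3,4}  old={}  +wl: 
  step 5. node 0  ⊔preds={0,1,2,3,4}  new={0,1,2,4}  old={0}  +wl: 

Least fixpoint reached:
  node 0: {0,1,2,4}
  node 1: {0,1,2,3,4}
  node 2: {2,3,4}
  node 3: {0,1,3,4}

yes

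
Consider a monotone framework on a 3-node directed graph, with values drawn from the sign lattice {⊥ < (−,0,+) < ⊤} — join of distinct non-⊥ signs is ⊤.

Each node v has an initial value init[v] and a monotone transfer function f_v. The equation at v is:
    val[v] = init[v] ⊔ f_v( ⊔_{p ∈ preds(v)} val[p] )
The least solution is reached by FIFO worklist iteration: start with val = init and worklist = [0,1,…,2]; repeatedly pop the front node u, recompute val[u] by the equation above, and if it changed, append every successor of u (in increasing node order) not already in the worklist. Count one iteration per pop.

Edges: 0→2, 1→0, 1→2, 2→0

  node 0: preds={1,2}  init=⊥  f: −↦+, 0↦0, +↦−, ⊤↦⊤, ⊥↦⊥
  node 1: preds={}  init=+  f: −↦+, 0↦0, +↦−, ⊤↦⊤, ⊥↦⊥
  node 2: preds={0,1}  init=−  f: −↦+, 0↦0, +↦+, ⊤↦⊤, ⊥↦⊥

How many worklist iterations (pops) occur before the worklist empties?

Iteration log — 4 steps:
  step 1. node 0  ⊔preds=⊤  new=⊤  old=⊥  +wl: 
  step 2. node 1  ⊔preds=⊥  new=+  stable
  step 3. node 2  ⊔preds=⊤  new=⊤  old=−  +wl: 0
  step 4. node 0  ⊔preds=⊤  new=⊤  stable

Least fixpoint reached:
  node 0: ⊤
  node 1: +
  node 2: ⊤

4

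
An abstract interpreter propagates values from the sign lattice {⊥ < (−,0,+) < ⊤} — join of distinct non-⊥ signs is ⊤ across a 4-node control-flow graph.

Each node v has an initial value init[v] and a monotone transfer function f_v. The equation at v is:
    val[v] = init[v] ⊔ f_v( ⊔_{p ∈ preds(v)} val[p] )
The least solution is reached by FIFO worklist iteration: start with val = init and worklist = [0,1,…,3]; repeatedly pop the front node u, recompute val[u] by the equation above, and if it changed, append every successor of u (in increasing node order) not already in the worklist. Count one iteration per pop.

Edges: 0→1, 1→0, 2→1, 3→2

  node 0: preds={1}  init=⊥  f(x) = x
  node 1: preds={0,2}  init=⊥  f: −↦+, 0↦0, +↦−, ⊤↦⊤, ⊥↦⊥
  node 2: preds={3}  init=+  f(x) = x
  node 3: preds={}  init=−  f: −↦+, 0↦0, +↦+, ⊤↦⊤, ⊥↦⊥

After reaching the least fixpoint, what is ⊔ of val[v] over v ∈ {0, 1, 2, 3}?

⊤

Worklist (8 pops):
  #1 pop 0: in=⊥ → ⊥ (no change)
  #2 pop 1: in=+ → − (was ⊥); enqueue [0]
  #3 pop 2: in=− → ⊤ (was +); enqueue [1]
  #4 pop 3: in=⊥ → − (no change)
  #5 pop 0: in=− → − (was ⊥); enqueue []
  #6 pop 1: in=⊤ → ⊤ (was −); enqueue [0]
  #7 pop 0: in=⊤ → ⊤ (was −); enqueue [1]
  #8 pop 1: in=⊤ → ⊤ (no change)

Fixpoint:
  val[0] = ⊤
  val[1] = ⊤
  val[2] = ⊤
  val[3] = −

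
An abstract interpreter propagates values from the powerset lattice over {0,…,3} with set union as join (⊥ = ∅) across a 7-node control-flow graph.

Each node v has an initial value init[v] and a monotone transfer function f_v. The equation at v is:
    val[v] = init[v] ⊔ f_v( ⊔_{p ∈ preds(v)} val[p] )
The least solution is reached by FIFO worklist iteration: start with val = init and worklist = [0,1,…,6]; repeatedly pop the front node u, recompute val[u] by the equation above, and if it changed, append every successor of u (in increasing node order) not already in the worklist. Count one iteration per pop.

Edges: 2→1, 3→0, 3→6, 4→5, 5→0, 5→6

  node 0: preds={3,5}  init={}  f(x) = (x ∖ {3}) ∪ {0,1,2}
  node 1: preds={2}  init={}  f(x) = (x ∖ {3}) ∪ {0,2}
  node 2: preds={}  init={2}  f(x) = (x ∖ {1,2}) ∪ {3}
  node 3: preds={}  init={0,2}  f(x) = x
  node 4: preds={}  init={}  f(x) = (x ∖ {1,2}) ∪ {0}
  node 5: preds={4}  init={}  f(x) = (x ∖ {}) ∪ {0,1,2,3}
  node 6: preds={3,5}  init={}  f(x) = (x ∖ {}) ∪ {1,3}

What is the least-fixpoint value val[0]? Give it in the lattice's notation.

{0,1,2}

Trace (9 dequeues):
  [1] u=0 | in {0,2} | out {0,1,2} | prev {} | push {}
  [2] u=1 | in {2} | out {0,2} | prev {} | push {}
  [3] u=2 | in {} | out {2,3} | prev {2} | push {1}
  [4] u=3 | in {} | out {0,2} | ==
  [5] u=4 | in {} | out {0} | prev {} | push {}
  [6] u=5 | in {0} | out {0,1,2,3} | prev {} | push {0}
  [7] u=6 | in {0,1,2,3} | out {0,1,2,3} | prev {} | push {}
  [8] u=1 | in {2,3} | out {0,2} | ==
  [9] u=0 | in {0,1,2,3} | out {0,1,2} | ==

Converged values:
  [0] {0,1,2}
  [1] {0,2}
  [2] {2,3}
  [3] {0,2}
  [4] {0}
  [5] {0,1,2,3}
  [6] {0,1,2,3}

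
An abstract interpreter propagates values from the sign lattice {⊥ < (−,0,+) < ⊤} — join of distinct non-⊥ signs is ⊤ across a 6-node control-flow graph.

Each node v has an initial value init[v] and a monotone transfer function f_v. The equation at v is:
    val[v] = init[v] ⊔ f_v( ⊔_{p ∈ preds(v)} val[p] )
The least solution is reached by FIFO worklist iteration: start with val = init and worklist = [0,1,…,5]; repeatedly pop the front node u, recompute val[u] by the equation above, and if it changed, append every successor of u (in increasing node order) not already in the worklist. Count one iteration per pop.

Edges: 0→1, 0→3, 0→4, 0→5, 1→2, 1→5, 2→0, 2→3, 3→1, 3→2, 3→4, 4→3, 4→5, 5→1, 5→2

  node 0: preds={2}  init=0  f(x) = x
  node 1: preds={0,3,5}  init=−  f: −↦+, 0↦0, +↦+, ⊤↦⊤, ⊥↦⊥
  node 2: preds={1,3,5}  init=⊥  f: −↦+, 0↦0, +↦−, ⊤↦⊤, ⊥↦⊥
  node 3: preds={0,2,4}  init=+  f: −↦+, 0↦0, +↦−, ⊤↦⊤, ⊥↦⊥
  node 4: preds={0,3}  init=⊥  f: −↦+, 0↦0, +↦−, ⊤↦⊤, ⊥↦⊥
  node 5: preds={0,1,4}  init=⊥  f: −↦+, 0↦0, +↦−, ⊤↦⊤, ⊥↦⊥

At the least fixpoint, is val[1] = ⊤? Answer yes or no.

yes

Worklist (12 pops):
  #1 pop 0: in=⊥ → 0 (no change)
  #2 pop 1: in=⊤ → ⊤ (was −); enqueue []
  #3 pop 2: in=⊤ → ⊤ (was ⊥); enqueue [0]
  #4 pop 3: in=⊤ → ⊤ (was +); enqueue [1,2]
  #5 pop 4: in=⊤ → ⊤ (was ⊥); enqueue [3]
  #6 pop 5: in=⊤ → ⊤ (was ⊥); enqueue []
  #7 pop 0: in=⊤ → ⊤ (was 0); enqueue [4,5]
  #8 pop 1: in=⊤ → ⊤ (no change)
  #9 pop 2: in=⊤ → ⊤ (no change)
  #10 pop 3: in=⊤ → ⊤ (no change)
  #11 pop 4: in=⊤ → ⊤ (no change)
  #12 pop 5: in=⊤ → ⊤ (no change)

Fixpoint:
  val[0] = ⊤
  val[1] = ⊤
  val[2] = ⊤
  val[3] = ⊤
  val[4] = ⊤
  val[5] = ⊤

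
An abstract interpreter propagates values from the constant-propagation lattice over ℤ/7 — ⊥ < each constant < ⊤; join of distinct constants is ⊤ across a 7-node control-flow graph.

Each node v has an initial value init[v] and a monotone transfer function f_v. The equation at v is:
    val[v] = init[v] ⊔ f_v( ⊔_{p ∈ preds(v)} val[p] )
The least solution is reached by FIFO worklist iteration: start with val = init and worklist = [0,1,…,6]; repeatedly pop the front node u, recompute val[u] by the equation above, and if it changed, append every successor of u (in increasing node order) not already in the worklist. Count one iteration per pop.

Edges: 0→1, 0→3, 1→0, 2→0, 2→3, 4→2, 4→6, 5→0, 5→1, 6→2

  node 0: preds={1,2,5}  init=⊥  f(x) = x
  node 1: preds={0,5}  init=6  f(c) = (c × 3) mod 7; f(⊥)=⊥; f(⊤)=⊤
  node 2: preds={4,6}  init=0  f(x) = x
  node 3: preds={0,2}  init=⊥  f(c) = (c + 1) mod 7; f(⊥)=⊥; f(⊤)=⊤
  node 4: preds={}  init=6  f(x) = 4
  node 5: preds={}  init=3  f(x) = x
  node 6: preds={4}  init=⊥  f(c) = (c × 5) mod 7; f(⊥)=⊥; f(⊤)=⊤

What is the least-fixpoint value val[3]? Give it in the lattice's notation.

⊤

Iteration log — 9 steps:
  step 1. node 0  ⊔preds=⊤  new=⊤  old=⊥  +wl: 
  step 2. node 1  ⊔preds=⊤  new=⊤  old=6  +wl: 0
  step 3. node 2  ⊔preds=6  new=⊤  old=0  +wl: 
  step 4. node 3  ⊔preds=⊤  new=⊤  old=⊥  +wl: 
  step 5. node 4  ⊔preds=⊥  new=⊤  old=6  +wl: 2
  step 6. node 5  ⊔preds=⊥  new=3  stable
  step 7. node 6  ⊔preds=⊤  new=⊤  old=⊥  +wl: 
  step 8. node 0  ⊔preds=⊤  new=⊤  stable
  step 9. node 2  ⊔preds=⊤  new=⊤  stable

Least fixpoint reached:
  node 0: ⊤
  node 1: ⊤
  node 2: ⊤
  node 3: ⊤
  node 4: ⊤
  node 5: 3
  node 6: ⊤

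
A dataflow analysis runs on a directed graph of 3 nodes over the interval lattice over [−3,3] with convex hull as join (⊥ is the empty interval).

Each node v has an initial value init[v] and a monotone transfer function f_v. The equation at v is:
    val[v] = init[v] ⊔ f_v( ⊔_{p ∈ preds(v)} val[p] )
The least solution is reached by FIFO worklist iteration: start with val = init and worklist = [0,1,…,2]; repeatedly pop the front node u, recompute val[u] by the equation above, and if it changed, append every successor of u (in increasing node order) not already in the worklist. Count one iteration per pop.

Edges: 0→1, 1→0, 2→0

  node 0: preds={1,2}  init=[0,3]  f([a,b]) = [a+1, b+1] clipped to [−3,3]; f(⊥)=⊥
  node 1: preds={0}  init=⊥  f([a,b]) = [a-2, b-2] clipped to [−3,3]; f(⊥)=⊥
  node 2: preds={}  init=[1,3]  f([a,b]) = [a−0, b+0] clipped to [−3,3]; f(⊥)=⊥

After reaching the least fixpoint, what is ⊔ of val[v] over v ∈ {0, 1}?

[-3,3]

Trace (7 dequeues):
  [1] u=0 | in [1,3] | out [0,3] | ==
  [2] u=1 | in [0,3] | out [-2,1] | prev ⊥ | push {0}
  [3] u=2 | in ⊥ | out [1,3] | ==
  [4] u=0 | in [-2,3] | out [-1,3] | prev [0,3] | push {1}
  [5] u=1 | in [-1,3] | out [-3,1] | prev [-2,1] | push {0}
  [6] u=0 | in [-3,3] | out [-2,3] | prev [-1,3] | push {1}
  [7] u=1 | in [-2,3] | out [-3,1] | ==

Converged values:
  [0] [-2,3]
  [1] [-3,1]
  [2] [1,3]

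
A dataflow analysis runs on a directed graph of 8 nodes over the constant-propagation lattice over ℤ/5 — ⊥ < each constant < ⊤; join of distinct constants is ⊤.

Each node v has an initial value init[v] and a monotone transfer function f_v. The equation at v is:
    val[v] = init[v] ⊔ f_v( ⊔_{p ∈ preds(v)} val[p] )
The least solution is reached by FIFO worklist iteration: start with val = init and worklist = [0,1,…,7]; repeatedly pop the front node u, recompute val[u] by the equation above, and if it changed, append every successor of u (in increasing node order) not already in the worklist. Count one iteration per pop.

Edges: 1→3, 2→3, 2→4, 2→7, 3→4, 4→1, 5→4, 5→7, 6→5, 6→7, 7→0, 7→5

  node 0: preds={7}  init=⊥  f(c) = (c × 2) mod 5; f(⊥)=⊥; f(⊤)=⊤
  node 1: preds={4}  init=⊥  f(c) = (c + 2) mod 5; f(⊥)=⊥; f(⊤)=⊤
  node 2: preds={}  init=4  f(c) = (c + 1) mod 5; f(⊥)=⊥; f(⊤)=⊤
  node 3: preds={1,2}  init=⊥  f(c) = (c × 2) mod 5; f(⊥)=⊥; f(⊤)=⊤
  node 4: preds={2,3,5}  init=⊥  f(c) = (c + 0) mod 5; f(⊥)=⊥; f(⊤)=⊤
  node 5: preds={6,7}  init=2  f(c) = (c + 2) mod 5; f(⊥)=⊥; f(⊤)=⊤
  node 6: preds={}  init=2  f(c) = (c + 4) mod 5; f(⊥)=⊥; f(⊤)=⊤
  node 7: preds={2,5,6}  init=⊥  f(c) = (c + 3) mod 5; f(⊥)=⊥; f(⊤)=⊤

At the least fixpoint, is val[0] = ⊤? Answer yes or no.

yes

Worklist (14 pops):
  #1 pop 0: in=⊥ → ⊥ (no change)
  #2 pop 1: in=⊥ → ⊥ (no change)
  #3 pop 2: in=⊥ → 4 (no change)
  #4 pop 3: in=4 → 3 (was ⊥); enqueue []
  #5 pop 4: in=⊤ → ⊤ (was ⊥); enqueue [1]
  #6 pop 5: in=2 → ⊤ (was 2); enqueue [4]
  #7 pop 6: in=⊥ → 2 (no change)
  #8 pop 7: in=⊤ → ⊤ (was ⊥); enqueue [0,5]
  #9 pop 1: in=⊤ → ⊤ (was ⊥); enqueue [3]
  #10 pop 4: in=⊤ → ⊤ (no change)
  #11 pop 0: in=⊤ → ⊤ (was ⊥); enqueue []
  #12 pop 5: in=⊤ → ⊤ (no change)
  #13 pop 3: in=⊤ → ⊤ (was 3); enqueue [4]
  #14 pop 4: in=⊤ → ⊤ (no change)

Fixpoint:
  val[0] = ⊤
  val[1] = ⊤
  val[2] = 4
  val[3] = ⊤
  val[4] = ⊤
  val[5] = ⊤
  val[6] = 2
  val[7] = ⊤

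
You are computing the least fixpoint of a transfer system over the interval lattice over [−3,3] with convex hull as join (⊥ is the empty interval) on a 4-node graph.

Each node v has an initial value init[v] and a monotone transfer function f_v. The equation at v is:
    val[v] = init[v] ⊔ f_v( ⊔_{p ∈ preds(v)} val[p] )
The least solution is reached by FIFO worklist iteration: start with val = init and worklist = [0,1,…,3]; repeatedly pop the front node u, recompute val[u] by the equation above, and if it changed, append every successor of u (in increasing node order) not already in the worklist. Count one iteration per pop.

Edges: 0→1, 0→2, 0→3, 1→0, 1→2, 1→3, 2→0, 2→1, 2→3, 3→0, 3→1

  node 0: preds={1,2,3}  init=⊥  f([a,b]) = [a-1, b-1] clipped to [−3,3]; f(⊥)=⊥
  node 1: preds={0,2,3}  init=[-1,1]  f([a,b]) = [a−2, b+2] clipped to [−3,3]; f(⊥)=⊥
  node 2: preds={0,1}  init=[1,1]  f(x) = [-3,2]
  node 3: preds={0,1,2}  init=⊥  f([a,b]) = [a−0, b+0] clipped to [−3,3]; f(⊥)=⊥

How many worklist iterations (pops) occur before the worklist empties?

8

Trace (8 dequeues):
  [1] u=0 | in [-1,1] | out [-2,0] | prev ⊥ | push {}
  [2] u=1 | in [-2,1] | out [-3,3] | prev [-1,1] | push {0}
  [3] u=2 | in [-3,3] | out [-3,2] | prev [1,1] | push {1}
  [4] u=3 | in [-3,3] | out [-3,3] | prev ⊥ | push {}
  [5] u=0 | in [-3,3] | out [-3,2] | prev [-2,0] | push {2,3}
  [6] u=1 | in [-3,3] | out [-3,3] | ==
  [7] u=2 | in [-3,3] | out [-3,2] | ==
  [8] u=3 | in [-3,3] | out [-3,3] | ==

Converged values:
  [0] [-3,2]
  [1] [-3,3]
  [2] [-3,2]
  [3] [-3,3]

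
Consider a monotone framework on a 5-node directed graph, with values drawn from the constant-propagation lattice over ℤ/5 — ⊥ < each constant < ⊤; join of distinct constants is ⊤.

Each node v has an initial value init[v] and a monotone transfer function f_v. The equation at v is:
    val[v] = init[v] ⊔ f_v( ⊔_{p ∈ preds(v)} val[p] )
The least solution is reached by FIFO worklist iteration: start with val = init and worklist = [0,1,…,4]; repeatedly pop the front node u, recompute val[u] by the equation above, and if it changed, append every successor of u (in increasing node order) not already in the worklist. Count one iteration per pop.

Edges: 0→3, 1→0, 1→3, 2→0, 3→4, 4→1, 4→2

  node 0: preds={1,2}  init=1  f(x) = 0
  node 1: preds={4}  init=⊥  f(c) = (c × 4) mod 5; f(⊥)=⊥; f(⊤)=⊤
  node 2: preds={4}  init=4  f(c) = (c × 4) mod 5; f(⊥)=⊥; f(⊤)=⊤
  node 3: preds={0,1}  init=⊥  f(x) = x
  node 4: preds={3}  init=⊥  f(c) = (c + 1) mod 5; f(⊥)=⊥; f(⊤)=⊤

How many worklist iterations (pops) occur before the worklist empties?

Worklist (9 pops):
  #1 pop 0: in=4 → ⊤ (was 1); enqueue []
  #2 pop 1: in=⊥ → ⊥ (no change)
  #3 pop 2: in=⊥ → 4 (no change)
  #4 pop 3: in=⊤ → ⊤ (was ⊥); enqueue []
  #5 pop 4: in=⊤ → ⊤ (was ⊥); enqueue [1,2]
  #6 pop 1: in=⊤ → ⊤ (was ⊥); enqueue [0,3]
  #7 pop 2: in=⊤ → ⊤ (was 4); enqueue []
  #8 pop 0: in=⊤ → ⊤ (no change)
  #9 pop 3: in=⊤ → ⊤ (no change)

Fixpoint:
  val[0] = ⊤
  val[1] = ⊤
  val[2] = ⊤
  val[3] = ⊤
  val[4] = ⊤

9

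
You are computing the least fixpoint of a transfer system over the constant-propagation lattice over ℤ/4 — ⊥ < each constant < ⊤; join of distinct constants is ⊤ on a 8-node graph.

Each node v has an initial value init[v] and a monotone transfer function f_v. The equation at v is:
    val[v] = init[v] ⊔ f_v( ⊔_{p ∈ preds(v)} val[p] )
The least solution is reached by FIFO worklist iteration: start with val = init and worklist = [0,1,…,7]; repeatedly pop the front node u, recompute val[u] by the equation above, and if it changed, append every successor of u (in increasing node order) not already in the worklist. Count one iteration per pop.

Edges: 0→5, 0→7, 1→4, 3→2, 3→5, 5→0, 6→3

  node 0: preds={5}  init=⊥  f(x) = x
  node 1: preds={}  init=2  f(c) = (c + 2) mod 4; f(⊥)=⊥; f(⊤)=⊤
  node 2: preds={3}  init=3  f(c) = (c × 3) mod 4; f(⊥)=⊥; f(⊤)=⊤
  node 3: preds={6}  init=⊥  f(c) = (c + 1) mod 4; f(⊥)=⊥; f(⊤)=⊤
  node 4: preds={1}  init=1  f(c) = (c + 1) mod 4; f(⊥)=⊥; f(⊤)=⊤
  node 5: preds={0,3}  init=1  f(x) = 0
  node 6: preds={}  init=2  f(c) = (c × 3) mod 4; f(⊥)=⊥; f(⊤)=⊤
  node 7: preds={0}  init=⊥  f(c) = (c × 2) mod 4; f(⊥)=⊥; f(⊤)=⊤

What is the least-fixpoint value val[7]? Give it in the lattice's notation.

Iteration log — 12 steps:
  step 1. node 0  ⊔preds=1  new=1  old=⊥  +wl: 
  step 2. node 1  ⊔preds=⊥  new=2  stable
  step 3. node 2  ⊔preds=⊥  new=3  stable
  step 4. node 3  ⊔preds=2  new=3  old=⊥  +wl: 2
  step 5. node 4  ⊔preds=2  new=⊤  old=1  +wl: 
  step 6. node 5  ⊔preds=⊤  new=⊤  old=1  +wl: 0
  step 7. node 6  ⊔preds=⊥  new=2  stable
  step 8. node 7  ⊔preds=1  new=2  old=⊥  +wl: 
  step 9. node 2  ⊔preds=3  new=⊤  old=3  +wl: 
  step 10. node 0  ⊔preds=⊤  new=⊤  old=1  +wl: 5,7
  step 11. node 5  ⊔preds=⊤  new=⊤  stable
  step 12. node 7  ⊔preds=⊤  new=⊤  old=2  +wl: 

Least fixpoint reached:
  node 0: ⊤
  node 1: 2
  node 2: ⊤
  node 3: 3
  node 4: ⊤
  node 5: ⊤
  node 6: 2
  node 7: ⊤

⊤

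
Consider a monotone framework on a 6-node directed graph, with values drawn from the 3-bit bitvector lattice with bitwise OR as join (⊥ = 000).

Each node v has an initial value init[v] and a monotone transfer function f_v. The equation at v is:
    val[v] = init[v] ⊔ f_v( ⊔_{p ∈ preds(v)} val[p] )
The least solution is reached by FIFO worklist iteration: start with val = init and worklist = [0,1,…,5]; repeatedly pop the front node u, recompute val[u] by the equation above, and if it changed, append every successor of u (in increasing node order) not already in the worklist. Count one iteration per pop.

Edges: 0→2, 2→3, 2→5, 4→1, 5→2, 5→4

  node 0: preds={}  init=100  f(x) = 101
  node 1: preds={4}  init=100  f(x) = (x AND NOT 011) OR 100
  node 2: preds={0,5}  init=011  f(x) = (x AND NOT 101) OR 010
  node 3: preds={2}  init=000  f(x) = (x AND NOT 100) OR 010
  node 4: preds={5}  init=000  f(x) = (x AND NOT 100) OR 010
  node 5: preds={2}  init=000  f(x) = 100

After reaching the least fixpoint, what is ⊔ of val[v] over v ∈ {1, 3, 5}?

111

Worklist (9 pops):
  #1 pop 0: in=000 → 101 (was 100); enqueue []
  #2 pop 1: in=000 → 100 (no change)
  #3 pop 2: in=101 → 011 (no change)
  #4 pop 3: in=011 → 011 (was 000); enqueue []
  #5 pop 4: in=000 → 010 (was 000); enqueue [1]
  #6 pop 5: in=011 → 100 (was 000); enqueue [2,4]
  #7 pop 1: in=010 → 100 (no change)
  #8 pop 2: in=101 → 011 (no change)
  #9 pop 4: in=100 → 010 (no change)

Fixpoint:
  val[0] = 101
  val[1] = 100
  val[2] = 011
  val[3] = 011
  val[4] = 010
  val[5] = 100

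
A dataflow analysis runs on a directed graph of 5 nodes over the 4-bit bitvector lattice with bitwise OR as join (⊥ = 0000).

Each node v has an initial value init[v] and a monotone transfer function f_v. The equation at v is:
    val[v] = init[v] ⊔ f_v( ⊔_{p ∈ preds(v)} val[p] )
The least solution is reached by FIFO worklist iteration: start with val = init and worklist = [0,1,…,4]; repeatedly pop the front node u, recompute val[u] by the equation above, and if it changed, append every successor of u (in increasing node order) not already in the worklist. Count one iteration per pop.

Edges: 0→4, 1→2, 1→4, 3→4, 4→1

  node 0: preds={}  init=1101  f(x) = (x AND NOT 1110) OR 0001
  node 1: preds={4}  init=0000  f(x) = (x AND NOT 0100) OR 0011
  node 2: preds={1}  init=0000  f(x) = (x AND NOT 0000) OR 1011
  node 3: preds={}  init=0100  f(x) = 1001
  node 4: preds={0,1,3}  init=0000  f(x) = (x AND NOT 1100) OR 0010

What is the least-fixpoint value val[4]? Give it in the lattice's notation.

Iteration log — 6 steps:
  step 1. node 0  ⊔preds=0000  new=1101  stable
  step 2. node 1  ⊔preds=0000  new=0011  old=0000  +wl: 
  step 3. node 2  ⊔preds=0011  new=1011  old=0000  +wl: 
  step 4. node 3  ⊔preds=0000  new=1101  old=0100  +wl: 
  step 5. node 4  ⊔preds=1111  new=0011  old=0000  +wl: 1
  step 6. node 1  ⊔preds=0011  new=0011  stable

Least fixpoint reached:
  node 0: 1101
  node 1: 0011
  node 2: 1011
  node 3: 1101
  node 4: 0011

0011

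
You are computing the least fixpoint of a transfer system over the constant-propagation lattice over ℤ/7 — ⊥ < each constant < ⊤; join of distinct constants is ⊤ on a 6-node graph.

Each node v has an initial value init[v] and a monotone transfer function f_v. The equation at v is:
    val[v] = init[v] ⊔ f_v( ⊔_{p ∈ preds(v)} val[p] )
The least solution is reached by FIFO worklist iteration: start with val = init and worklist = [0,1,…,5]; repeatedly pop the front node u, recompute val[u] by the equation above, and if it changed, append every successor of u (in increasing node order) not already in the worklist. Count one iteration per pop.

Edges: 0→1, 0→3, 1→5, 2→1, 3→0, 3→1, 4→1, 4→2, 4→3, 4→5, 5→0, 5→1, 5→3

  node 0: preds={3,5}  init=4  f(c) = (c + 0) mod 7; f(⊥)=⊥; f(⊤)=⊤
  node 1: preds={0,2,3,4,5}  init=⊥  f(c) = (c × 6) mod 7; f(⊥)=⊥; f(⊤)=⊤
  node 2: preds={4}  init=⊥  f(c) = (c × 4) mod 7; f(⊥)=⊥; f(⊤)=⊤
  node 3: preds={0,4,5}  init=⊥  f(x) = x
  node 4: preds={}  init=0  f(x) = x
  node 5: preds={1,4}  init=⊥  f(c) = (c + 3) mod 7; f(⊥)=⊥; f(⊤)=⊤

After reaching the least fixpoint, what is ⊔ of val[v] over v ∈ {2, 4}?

Worklist (10 pops):
  #1 pop 0: in=⊥ → 4 (no change)
  #2 pop 1: in=⊤ → ⊤ (was ⊥); enqueue []
  #3 pop 2: in=0 → 0 (was ⊥); enqueue [1]
  #4 pop 3: in=⊤ → ⊤ (was ⊥); enqueue [0]
  #5 pop 4: in=⊥ → 0 (no change)
  #6 pop 5: in=⊤ → ⊤ (was ⊥); enqueue [3]
  #7 pop 1: in=⊤ → ⊤ (no change)
  #8 pop 0: in=⊤ → ⊤ (was 4); enqueue [1]
  #9 pop 3: in=⊤ → ⊤ (no change)
  #10 pop 1: in=⊤ → ⊤ (no change)

Fixpoint:
  val[0] = ⊤
  val[1] = ⊤
  val[2] = 0
  val[3] = ⊤
  val[4] = 0
  val[5] = ⊤

0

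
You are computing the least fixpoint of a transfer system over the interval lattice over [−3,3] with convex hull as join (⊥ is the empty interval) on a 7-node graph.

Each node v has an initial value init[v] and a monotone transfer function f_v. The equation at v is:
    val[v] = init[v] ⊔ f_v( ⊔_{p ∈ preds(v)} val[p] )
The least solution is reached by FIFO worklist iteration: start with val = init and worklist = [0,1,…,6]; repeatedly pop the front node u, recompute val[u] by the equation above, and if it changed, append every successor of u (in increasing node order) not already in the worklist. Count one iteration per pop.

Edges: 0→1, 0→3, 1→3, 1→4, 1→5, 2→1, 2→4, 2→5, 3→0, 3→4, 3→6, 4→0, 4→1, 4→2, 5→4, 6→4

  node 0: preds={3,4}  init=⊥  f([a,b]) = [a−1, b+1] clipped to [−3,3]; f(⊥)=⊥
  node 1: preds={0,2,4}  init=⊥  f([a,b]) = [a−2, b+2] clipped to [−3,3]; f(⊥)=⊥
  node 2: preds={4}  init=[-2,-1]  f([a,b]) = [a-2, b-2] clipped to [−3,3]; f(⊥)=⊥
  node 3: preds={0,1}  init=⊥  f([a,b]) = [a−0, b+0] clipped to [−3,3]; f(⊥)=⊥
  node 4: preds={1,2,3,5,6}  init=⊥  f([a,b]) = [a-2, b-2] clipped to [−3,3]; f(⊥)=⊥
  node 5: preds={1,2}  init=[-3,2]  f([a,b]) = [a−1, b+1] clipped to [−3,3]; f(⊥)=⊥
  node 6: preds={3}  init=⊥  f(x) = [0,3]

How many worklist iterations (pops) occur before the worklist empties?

20

Iteration log — 20 steps:
  step 1. node 0  ⊔preds=⊥  new=⊥  stable
  step 2. node 1  ⊔preds=[-2,-1]  new=[-3,1]  old=⊥  +wl: 
  step 3. node 2  ⊔preds=⊥  new=[-2,-1]  stable
  step 4. node 3  ⊔preds=[-3,1]  new=[-3,1]  old=⊥  +wl: 0
  step 5. node 4  ⊔preds=[-3,2]  new=[-3,0]  old=⊥  +wl: 1,2
  step 6. node 5  ⊔preds=[-3,1]  new=[-3,2]  stable
  step 7. node 6  ⊔preds=[-3,1]  new=[0,3]  old=⊥  +wl: 4
  step 8. node 0  ⊔preds=[-3,1]  new=[-3,2]  old=⊥  +wl: 3
  step 9. node 1  ⊔preds=[-3,2]  new=[-3,3]  old=[-3,1]  +wl: 5
  step 10. node 2  ⊔preds=[-3,0]  new=[-3,-1]  old=[-2,-1]  +wl: 1
  step 11. node 4  ⊔preds=[-3,3]  new=[-3,1]  old=[-3,0]  +wl: 0,2
  step 12. node 3  ⊔preds=[-3,3]  new=[-3,3]  old=[-3,1]  +wl: 4,6
  step 13. node 5  ⊔preds=[-3,3]  new=[-3,3]  old=[-3,2]  +wl: 
  step 14. node 1  ⊔preds=[-3,2]  new=[-3,3]  stable
  step 15. node 0  ⊔preds=[-3,3]  new=[-3,3]  old=[-3,2]  +wl: 1,3
  step 16. node 2  ⊔preds=[-3,1]  new=[-3,-1]  stable
  step 17. node 4  ⊔preds=[-3,3]  new=[-3,1]  stable
  step 18. node 6  ⊔preds=[-3,3]  new=[0,3]  stable
  step 19. node 1  ⊔preds=[-3,3]  new=[-3,3]  stable
  step 20. node 3  ⊔preds=[-3,3]  new=[-3,3]  stable

Least fixpoint reached:
  node 0: [-3,3]
  node 1: [-3,3]
  node 2: [-3,-1]
  node 3: [-3,3]
  node 4: [-3,1]
  node 5: [-3,3]
  node 6: [0,3]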